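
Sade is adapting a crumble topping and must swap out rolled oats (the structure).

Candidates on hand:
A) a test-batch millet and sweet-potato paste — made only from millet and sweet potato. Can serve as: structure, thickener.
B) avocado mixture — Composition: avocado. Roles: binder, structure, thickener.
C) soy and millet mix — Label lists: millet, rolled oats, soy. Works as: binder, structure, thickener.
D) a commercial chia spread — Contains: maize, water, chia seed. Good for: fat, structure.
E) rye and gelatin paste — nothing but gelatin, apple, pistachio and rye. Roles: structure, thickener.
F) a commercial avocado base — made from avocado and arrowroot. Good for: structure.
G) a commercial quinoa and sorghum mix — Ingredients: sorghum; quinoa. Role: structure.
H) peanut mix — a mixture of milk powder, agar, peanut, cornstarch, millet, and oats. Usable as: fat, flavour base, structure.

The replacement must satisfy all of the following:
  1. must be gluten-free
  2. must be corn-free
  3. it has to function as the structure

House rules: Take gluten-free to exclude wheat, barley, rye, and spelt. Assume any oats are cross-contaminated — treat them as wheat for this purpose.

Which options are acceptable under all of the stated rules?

A, B, F, G

A: only millet and sweet potato; none excluded — keep
B: only avocado; none excluded — keep
C: has rolled oats, so not gluten-free — out
D: has maize, so not corn-free — out
E: has rye, so not gluten-free — reject
F: gluten-free, no corn — keep
G: works as a structure, no corn, gluten-free — OK
H: has oats, so not gluten-free; has cornstarch, so not corn-free — out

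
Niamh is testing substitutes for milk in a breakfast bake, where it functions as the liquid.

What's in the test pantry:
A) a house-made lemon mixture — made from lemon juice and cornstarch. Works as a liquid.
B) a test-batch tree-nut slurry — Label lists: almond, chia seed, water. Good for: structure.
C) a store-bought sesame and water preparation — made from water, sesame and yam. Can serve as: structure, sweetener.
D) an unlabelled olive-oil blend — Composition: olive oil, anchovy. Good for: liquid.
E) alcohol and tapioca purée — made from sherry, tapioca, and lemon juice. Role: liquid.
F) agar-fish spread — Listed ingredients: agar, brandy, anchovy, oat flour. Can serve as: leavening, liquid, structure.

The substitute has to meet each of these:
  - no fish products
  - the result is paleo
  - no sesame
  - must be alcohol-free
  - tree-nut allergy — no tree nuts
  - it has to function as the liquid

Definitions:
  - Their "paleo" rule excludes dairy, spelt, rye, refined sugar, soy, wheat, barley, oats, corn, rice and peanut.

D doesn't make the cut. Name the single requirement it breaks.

fish-free

usable as a liquid: satisfied
paleo: satisfied
tree-nut-free: satisfied
sesame-free: satisfied
fish-free: has anchovy — fails
alcohol-free: satisfied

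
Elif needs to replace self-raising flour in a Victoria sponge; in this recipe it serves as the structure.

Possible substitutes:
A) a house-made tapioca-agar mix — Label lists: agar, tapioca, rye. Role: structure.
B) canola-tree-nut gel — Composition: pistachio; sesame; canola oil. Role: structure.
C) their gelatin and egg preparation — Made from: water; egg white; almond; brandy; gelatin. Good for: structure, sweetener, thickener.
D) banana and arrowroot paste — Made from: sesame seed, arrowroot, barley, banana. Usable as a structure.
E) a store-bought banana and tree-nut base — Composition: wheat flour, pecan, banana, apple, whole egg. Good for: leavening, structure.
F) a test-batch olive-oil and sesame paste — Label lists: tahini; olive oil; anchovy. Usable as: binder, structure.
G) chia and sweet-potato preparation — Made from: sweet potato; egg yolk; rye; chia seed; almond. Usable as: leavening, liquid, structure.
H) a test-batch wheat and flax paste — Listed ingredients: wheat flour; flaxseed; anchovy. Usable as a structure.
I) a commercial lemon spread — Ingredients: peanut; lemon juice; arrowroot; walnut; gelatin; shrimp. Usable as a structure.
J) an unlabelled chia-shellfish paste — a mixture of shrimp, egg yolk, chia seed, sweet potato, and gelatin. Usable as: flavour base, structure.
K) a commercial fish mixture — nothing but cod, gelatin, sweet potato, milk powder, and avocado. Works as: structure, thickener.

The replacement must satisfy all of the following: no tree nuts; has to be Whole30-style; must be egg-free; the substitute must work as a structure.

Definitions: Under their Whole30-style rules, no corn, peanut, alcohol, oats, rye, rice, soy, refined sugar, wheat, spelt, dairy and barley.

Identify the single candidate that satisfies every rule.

A: has rye, so not Whole30-style — reject
B: has pistachio, so not tree-nut-free — out
C: has brandy, so not Whole30-style; has almond, so not tree-nut-free (and 1 more) — no
D: has barley, so not Whole30-style — reject
E: has wheat flour, so not Whole30-style; has pecan, so not tree-nut-free (and 1 more) — out
F: only anchovy, tahini and olive oil; none excluded — keep
G: has rye, so not Whole30-style; has almond, so not tree-nut-free (and 1 more) — out
H: has wheat flour, so not Whole30-style — no
I: has peanut, so not Whole30-style; has walnut, so not tree-nut-free — no
J: has egg yolk, so not egg-free — no
K: has milk powder, so not Whole30-style — out

F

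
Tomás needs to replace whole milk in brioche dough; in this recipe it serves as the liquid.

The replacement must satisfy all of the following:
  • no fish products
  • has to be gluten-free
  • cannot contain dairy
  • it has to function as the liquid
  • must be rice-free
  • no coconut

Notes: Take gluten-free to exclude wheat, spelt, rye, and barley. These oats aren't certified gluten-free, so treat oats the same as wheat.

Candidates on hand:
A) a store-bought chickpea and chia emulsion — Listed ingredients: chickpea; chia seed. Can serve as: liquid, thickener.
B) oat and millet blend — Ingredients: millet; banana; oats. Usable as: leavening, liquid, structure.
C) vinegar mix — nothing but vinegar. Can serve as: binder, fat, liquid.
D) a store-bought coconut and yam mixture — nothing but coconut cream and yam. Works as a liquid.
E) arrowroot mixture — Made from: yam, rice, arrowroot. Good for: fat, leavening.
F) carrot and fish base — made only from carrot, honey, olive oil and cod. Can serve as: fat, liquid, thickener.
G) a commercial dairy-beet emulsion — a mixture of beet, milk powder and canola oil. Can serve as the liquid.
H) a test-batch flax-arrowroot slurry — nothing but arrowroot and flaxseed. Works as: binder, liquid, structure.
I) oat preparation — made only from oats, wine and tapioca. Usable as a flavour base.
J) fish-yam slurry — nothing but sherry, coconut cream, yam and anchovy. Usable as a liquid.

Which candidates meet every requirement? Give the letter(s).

A, C, H

A: no coconut, no rice — keep
B: has oats, so not gluten-free — out
C: works as a liquid, gluten-free, no fish — OK
D: has coconut cream, so not coconut-free — no
E: not usable as a liquid; has rice, so not rice-free — no
F: has cod, so not fish-free — out
G: has milk powder, so not dairy-free — out
H: only arrowroot and flaxseed; none excluded — OK
I: not usable as a liquid; has oats, so not gluten-free — reject
J: has coconut cream, so not coconut-free; has anchovy, so not fish-free — out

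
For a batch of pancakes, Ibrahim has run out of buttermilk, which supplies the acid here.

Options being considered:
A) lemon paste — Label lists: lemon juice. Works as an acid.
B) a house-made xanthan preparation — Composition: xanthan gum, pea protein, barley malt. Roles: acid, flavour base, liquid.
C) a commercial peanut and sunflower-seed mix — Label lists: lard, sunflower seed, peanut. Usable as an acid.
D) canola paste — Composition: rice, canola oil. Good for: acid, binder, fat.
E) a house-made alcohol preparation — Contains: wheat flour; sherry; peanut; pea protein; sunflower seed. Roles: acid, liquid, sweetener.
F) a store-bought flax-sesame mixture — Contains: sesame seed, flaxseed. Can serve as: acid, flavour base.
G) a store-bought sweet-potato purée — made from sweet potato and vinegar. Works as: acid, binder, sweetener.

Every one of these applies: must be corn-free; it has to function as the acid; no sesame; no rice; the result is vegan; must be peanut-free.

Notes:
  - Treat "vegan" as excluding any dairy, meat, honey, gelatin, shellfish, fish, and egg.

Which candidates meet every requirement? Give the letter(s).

A: only lemon juice; none excluded — valid
B: only barley malt, pea protein, and xanthan gum; none excluded — valid
C: has lard, so not vegan; has peanut, so not peanut-free — no
D: has rice, so not rice-free — reject
E: has peanut, so not peanut-free — out
F: has sesame seed, so not sesame-free — reject
G: nothing on the exclusion list — valid

A, B, G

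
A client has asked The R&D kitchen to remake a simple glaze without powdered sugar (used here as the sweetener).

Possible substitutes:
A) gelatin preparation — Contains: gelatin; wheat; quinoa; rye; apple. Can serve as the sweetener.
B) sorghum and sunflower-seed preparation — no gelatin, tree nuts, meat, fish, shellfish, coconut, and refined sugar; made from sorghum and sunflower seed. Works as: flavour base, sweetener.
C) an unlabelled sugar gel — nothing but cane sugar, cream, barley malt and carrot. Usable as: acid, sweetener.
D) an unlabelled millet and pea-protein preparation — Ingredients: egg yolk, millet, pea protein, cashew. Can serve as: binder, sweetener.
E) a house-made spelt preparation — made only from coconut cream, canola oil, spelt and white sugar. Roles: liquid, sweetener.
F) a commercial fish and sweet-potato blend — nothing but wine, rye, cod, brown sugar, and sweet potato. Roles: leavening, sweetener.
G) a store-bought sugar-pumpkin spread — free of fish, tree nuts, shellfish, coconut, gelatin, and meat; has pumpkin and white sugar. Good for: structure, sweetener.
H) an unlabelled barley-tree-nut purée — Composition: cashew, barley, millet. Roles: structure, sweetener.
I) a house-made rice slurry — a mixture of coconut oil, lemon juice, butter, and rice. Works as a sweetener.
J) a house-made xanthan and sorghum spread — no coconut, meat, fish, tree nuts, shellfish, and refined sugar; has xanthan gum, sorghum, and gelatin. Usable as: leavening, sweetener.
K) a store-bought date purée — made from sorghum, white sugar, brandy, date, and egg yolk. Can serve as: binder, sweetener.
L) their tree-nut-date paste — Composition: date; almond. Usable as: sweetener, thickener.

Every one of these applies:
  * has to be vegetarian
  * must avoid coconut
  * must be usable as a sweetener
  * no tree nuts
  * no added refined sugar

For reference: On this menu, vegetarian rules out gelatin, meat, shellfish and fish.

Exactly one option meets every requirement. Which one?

A: has gelatin, so not vegetarian — reject
B: vegetarian, no tree nuts — OK
C: has cane sugar, so not no-added-sugar — reject
D: has cashew, so not tree-nut-free — out
E: has white sugar, so not no-added-sugar; has coconut cream, so not coconut-free — no
F: has cod, so not vegetarian; has brown sugar, so not no-added-sugar — no
G: has white sugar, so not no-added-sugar — reject
H: has cashew, so not tree-nut-free — out
I: has coconut oil, so not coconut-free — no
J: has gelatin, so not vegetarian — out
K: has white sugar, so not no-added-sugar — reject
L: has almond, so not tree-nut-free — out

B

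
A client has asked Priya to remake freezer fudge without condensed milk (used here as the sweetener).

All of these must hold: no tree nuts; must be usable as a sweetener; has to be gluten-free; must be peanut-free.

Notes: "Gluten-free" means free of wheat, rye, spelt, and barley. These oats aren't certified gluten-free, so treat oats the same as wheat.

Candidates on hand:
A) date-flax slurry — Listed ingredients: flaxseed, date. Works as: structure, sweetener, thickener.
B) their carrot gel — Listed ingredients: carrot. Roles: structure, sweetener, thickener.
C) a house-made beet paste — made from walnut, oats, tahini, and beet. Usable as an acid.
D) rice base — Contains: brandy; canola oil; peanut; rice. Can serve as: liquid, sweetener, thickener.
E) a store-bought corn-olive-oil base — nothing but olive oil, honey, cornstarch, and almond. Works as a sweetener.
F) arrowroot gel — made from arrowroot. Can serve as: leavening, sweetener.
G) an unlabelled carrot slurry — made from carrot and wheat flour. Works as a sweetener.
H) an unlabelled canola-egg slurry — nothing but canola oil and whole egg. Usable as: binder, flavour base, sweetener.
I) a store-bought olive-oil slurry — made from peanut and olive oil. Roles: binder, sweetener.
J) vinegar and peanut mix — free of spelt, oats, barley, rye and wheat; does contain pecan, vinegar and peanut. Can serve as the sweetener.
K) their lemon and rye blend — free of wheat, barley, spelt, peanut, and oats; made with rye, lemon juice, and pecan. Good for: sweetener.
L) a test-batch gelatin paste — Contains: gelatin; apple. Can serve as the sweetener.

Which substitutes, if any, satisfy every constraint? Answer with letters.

A, B, F, H, L

A: no tree nuts, gluten-free — valid
B: nothing on the exclusion list — valid
C: not usable as a sweetener; has oats, so not gluten-free (and 1 more) — out
D: has peanut, so not peanut-free — reject
E: has almond, so not tree-nut-free — reject
F: nothing on the exclusion list — valid
G: has wheat flour, so not gluten-free — reject
H: no tree nuts, gluten-free — valid
I: has peanut, so not peanut-free — no
J: has peanut, so not peanut-free; has pecan, so not tree-nut-free — out
K: has rye, so not gluten-free; has pecan, so not tree-nut-free — no
L: only gelatin and apple; none excluded — keep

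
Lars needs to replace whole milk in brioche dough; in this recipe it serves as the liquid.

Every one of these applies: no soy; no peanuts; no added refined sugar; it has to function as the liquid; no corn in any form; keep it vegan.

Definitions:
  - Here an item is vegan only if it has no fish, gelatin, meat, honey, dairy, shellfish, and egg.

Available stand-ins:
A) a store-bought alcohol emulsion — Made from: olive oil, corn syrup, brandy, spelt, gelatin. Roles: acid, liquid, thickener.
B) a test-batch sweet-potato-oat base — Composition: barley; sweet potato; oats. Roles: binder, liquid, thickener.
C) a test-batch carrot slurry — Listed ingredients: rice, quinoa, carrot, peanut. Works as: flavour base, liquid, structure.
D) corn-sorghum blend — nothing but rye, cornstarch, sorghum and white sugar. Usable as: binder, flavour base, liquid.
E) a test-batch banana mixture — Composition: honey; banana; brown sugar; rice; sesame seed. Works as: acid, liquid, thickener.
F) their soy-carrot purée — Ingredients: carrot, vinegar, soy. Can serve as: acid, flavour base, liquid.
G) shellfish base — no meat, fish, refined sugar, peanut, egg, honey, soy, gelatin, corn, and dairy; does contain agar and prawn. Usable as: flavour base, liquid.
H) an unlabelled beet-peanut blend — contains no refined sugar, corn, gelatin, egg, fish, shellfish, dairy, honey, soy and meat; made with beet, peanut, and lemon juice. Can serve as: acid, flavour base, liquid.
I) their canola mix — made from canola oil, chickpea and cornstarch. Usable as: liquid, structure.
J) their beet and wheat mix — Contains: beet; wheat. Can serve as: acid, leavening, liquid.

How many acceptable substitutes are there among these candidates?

A: has gelatin, so not vegan; has corn syrup, so not corn-free — out
B: every rule checks out — keep
C: has peanut, so not peanut-free — no
D: has cornstarch, so not corn-free; has white sugar, so not no-added-sugar — no
E: has honey, so not vegan; has brown sugar, so not no-added-sugar — out
F: has soy, so not soy-free — reject
G: has prawn, so not vegan — no
H: has peanut, so not peanut-free — no
I: has cornstarch, so not corn-free — out
J: works as a liquid, no soy, no corn — OK

2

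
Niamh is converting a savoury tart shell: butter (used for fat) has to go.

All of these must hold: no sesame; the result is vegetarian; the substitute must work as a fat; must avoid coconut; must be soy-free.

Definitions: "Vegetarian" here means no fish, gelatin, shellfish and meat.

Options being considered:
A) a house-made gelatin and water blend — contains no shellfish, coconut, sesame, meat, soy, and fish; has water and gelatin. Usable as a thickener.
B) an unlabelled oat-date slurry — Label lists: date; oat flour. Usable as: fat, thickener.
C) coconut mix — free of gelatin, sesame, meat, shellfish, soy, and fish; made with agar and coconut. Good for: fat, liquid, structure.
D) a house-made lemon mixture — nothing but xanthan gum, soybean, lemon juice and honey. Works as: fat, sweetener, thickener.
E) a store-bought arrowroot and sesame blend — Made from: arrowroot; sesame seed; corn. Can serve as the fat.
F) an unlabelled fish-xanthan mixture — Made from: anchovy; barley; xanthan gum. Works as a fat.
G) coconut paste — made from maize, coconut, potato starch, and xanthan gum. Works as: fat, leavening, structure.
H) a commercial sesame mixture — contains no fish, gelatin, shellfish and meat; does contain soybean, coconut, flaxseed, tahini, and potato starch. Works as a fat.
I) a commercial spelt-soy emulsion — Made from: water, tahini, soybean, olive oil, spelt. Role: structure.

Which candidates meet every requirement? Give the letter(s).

B

A: not usable as a fat; has gelatin, so not vegetarian — no
B: works as a fat, vegetarian, no sesame — valid
C: has coconut, so not coconut-free — out
D: has soybean, so not soy-free — no
E: has sesame seed, so not sesame-free — out
F: has anchovy, so not vegetarian — reject
G: has coconut, so not coconut-free — reject
H: has coconut, so not coconut-free; has soybean, so not soy-free (and 1 more) — out
I: not usable as a fat; has soybean, so not soy-free (and 1 more) — reject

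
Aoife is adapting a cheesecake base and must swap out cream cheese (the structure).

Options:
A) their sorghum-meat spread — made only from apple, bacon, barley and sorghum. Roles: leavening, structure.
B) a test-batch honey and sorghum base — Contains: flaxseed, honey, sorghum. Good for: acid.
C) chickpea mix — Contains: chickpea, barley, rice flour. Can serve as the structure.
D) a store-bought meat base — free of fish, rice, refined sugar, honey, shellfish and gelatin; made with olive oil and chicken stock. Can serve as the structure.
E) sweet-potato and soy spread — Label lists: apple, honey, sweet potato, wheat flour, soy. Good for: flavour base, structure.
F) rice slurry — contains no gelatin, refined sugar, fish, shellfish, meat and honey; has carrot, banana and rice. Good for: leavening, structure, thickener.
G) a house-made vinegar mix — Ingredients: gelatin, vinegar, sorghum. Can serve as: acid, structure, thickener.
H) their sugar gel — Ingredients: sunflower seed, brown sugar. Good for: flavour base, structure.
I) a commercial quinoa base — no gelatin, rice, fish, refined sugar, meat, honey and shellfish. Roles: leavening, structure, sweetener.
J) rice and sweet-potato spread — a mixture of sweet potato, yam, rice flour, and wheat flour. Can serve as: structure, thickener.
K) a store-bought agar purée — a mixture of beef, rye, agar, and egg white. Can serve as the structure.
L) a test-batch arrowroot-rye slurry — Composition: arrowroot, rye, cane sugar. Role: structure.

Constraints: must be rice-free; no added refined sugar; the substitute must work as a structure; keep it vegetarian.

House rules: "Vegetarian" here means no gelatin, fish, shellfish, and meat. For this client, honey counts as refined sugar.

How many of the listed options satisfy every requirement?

A: has bacon, so not vegetarian — no
B: not usable as a structure; has honey, so not no-added-sugar — out
C: has rice flour, so not rice-free — no
D: has chicken stock, so not vegetarian — reject
E: has honey, so not no-added-sugar — out
F: has rice, so not rice-free — out
G: has gelatin, so not vegetarian — reject
H: has brown sugar, so not no-added-sugar — out
I: works as a structure, vegetarian, no-added-sugar — OK
J: has rice flour, so not rice-free — no
K: has beef, so not vegetarian — no
L: has cane sugar, so not no-added-sugar — no

1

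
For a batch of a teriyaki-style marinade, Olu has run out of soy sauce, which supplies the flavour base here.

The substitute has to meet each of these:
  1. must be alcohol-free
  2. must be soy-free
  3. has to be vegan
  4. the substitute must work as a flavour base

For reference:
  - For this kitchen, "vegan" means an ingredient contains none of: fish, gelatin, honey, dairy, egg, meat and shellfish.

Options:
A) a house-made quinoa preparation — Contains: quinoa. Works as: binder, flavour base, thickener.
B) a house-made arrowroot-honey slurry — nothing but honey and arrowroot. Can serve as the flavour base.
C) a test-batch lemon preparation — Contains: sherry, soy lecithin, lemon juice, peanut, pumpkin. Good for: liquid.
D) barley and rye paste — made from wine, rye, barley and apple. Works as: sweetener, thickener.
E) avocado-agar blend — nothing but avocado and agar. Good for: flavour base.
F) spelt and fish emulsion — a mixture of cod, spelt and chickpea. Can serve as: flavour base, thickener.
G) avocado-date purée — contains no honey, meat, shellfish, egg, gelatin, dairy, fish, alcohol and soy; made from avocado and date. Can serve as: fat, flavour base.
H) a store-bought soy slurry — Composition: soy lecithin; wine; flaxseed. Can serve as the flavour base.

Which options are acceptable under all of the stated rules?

A: all constraints satisfied — keep
B: has honey, so not vegan — no
C: not usable as a flavour base; has soy lecithin, so not soy-free (and 1 more) — out
D: not usable as a flavour base; has wine, so not alcohol-free — out
E: works as a flavour base, no alcohol, vegan — keep
F: has cod, so not vegan — out
G: works as a flavour base, no alcohol, no soy — keep
H: has soy lecithin, so not soy-free; has wine, so not alcohol-free — reject

A, E, G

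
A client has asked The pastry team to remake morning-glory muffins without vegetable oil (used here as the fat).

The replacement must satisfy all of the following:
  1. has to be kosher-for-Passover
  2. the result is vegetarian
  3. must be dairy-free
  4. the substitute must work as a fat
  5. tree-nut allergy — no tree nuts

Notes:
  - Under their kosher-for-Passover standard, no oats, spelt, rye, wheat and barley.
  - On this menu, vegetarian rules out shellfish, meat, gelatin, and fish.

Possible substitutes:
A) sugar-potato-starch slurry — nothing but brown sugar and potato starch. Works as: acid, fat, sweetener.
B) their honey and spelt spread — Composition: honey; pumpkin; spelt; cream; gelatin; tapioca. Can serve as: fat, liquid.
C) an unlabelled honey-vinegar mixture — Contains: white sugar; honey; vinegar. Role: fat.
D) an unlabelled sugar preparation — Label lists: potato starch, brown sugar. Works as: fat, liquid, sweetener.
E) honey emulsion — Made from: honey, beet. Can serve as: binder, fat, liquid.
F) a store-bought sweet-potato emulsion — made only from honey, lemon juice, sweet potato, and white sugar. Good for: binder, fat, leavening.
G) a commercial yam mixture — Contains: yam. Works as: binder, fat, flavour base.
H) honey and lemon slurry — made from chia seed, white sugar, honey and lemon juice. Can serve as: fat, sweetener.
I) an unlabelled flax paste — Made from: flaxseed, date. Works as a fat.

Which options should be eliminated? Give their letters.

B

A: works as a fat, kosher-for-Passover, vegetarian — valid
B: has spelt, so not kosher-for-Passover; has gelatin, so not vegetarian (and 1 more) — out
C: only honey, white sugar, and vinegar; none excluded — OK
D: only brown sugar and potato starch; none excluded — keep
E: only honey and beet; none excluded — valid
F: works as a fat, no tree nuts, kosher-for-Passover — keep
G: only yam; none excluded — valid
H: honey and white sugar etc. — none of it excluded — valid
I: only date and flaxseed; none excluded — OK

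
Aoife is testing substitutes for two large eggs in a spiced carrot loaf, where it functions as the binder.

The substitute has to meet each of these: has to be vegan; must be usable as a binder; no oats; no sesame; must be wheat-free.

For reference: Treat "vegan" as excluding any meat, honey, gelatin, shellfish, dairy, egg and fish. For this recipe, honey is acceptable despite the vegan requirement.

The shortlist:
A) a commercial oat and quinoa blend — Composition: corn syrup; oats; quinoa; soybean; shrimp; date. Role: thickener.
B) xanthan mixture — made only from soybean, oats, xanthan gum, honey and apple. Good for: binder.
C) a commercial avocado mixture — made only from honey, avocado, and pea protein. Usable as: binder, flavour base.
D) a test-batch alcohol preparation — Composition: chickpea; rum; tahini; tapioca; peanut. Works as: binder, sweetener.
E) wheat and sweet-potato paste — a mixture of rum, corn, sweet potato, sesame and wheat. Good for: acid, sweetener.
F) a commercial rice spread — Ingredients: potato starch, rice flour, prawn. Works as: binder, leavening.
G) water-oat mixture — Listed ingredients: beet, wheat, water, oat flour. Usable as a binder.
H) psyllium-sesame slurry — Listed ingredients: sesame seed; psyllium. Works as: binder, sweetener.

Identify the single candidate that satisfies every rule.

A: not usable as a binder; has shrimp, so not vegan (and 1 more) — no
B: has oats, so not oat-free — no
C: honey is permitted under the vegan carve-out; nothing else excluded — keep
D: has tahini, so not sesame-free — reject
E: not usable as a binder; has sesame, so not sesame-free (and 1 more) — out
F: has prawn, so not vegan — reject
G: has oat flour, so not oat-free; has wheat, so not wheat-free — no
H: has sesame seed, so not sesame-free — out

C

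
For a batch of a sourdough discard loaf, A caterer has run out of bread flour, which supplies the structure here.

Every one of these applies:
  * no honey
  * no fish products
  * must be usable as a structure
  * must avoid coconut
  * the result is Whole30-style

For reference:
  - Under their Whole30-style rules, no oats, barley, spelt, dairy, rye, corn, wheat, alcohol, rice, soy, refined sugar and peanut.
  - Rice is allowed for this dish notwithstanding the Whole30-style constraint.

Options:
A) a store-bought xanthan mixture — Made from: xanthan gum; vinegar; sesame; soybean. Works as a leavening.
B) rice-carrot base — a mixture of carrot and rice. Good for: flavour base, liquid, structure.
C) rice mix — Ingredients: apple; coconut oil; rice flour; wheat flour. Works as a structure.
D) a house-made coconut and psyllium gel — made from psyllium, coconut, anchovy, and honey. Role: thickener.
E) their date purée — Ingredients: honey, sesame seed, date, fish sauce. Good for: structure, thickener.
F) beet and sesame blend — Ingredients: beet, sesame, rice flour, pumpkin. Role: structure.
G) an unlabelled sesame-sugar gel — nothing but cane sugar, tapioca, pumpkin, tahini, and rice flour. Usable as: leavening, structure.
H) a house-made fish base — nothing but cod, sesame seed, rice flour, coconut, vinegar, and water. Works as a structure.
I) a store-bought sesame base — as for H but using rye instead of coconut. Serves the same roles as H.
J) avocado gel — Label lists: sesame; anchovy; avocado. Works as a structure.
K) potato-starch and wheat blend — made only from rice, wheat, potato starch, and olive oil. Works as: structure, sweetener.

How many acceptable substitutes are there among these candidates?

A: not usable as a structure; has soybean, so not Whole30-style — no
B: rice is permitted under the Whole30-style carve-out; nothing else excluded — OK
C: has wheat flour, so not Whole30-style; has coconut oil, so not coconut-free — no
D: not usable as a structure; has coconut, so not coconut-free (and 2 more) — no
E: has honey, so not honey-free; has fish sauce, so not fish-free — no
F: rice is permitted under the Whole30-style carve-out; nothing else excluded — valid
G: has cane sugar, so not Whole30-style — out
H: has coconut, so not coconut-free; has cod, so not fish-free — out
I: has rye, so not Whole30-style; has cod, so not fish-free — reject
J: has anchovy, so not fish-free — no
K: has wheat, so not Whole30-style — no

2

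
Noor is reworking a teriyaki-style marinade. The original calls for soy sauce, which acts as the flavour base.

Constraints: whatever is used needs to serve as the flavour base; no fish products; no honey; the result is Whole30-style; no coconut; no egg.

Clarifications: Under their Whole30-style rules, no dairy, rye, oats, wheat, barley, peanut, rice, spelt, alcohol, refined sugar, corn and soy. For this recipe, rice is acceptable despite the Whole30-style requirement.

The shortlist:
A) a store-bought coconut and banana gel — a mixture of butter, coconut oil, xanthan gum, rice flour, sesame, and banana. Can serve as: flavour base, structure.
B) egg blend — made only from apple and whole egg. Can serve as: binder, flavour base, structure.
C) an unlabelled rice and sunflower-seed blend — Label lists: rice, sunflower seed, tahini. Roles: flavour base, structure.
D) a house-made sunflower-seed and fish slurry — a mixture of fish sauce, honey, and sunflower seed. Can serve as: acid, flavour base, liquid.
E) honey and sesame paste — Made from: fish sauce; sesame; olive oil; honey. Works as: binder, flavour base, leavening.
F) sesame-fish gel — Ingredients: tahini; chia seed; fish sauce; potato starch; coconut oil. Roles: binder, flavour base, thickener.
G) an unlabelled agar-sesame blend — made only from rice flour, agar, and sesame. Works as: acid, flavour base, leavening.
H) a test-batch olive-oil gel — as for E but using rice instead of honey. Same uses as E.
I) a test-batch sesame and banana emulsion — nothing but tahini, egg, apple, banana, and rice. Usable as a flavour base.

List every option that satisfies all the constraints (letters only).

C, G

A: has butter, so not Whole30-style; has coconut oil, so not coconut-free — reject
B: has whole egg, so not egg-free — out
C: rice is permitted under the Whole30-style carve-out; nothing else excluded — keep
D: has honey, so not honey-free; has fish sauce, so not fish-free — reject
E: has honey, so not honey-free; has fish sauce, so not fish-free — out
F: has fish sauce, so not fish-free; has coconut oil, so not coconut-free — out
G: rice is permitted under the Whole30-style carve-out; nothing else excluded — valid
H: has fish sauce, so not fish-free — no
I: has egg, so not egg-free — reject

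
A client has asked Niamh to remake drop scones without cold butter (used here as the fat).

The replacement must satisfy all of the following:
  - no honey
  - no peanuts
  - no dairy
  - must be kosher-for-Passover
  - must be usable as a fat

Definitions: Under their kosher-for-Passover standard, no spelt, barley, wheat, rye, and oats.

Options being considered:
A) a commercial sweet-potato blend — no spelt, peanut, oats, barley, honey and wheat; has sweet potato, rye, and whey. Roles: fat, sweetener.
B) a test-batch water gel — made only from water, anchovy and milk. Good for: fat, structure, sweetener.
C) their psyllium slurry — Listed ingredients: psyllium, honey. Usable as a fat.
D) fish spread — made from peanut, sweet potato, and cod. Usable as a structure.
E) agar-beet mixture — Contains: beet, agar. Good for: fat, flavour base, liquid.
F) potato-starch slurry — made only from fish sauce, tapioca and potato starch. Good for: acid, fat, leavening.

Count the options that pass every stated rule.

A: has rye, so not kosher-for-Passover; has whey, so not dairy-free — out
B: has milk, so not dairy-free — out
C: has honey, so not honey-free — out
D: not usable as a fat; has peanut, so not peanut-free — no
E: nothing on the exclusion list — OK
F: every rule checks out — keep

2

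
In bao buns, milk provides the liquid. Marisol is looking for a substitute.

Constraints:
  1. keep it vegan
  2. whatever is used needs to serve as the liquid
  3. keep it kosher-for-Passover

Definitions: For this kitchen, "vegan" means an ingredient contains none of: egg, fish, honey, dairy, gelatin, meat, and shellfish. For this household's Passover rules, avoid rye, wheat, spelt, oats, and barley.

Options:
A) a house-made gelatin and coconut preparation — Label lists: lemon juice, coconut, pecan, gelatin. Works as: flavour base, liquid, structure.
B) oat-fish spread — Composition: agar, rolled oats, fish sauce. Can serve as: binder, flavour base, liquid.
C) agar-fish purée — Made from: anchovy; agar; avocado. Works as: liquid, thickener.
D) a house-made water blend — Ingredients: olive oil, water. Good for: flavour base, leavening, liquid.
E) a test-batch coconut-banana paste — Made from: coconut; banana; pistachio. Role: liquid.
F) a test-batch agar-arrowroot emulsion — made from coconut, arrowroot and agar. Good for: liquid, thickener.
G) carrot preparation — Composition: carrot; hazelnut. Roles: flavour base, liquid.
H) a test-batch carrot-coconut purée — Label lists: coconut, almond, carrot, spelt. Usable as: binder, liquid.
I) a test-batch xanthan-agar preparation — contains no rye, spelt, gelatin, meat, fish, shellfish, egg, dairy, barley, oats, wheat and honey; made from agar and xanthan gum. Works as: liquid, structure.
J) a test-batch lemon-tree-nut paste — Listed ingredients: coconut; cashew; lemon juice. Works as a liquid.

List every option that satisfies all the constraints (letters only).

A: has gelatin, so not vegan — out
B: has fish sauce, so not vegan; has rolled oats, so not kosher-for-Passover — no
C: has anchovy, so not vegan — reject
D: all constraints satisfied — OK
E: works as a liquid, vegan, kosher-for-Passover — OK
F: works as a liquid, vegan, kosher-for-Passover — valid
G: vegan, kosher-for-Passover — valid
H: has spelt, so not kosher-for-Passover — no
I: every rule checks out — keep
J: only coconut, cashew and lemon juice; none excluded — OK

D, E, F, G, I, J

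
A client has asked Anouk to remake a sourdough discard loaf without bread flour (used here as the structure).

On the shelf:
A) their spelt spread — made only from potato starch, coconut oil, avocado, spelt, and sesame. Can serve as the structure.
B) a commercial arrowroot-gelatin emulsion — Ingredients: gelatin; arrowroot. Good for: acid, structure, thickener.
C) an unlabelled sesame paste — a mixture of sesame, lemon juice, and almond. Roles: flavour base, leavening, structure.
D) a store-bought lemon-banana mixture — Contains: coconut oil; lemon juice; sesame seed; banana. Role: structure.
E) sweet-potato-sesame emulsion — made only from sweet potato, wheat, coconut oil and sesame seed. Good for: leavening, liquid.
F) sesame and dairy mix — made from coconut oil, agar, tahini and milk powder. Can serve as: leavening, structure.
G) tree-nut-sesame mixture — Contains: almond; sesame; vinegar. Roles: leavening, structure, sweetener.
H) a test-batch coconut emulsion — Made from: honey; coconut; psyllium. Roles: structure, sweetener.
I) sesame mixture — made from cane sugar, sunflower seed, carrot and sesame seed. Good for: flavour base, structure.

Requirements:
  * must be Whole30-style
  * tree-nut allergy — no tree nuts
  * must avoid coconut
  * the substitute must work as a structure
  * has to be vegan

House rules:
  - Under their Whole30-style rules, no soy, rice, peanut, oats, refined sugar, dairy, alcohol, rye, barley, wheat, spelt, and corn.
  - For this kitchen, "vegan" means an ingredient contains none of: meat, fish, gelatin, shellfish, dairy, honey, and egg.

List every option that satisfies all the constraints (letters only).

none

A: has spelt, so not Whole30-style; has coconut oil, so not coconut-free — out
B: has gelatin, so not vegan — no
C: has almond, so not tree-nut-free — out
D: has coconut oil, so not coconut-free — out
E: not usable as a structure; has wheat, so not Whole30-style (and 1 more) — no
F: has milk powder, so not Whole30-style; has milk powder, so not vegan (and 1 more) — no
G: has almond, so not tree-nut-free — no
H: has honey, so not vegan; has coconut, so not coconut-free — no
I: has cane sugar, so not Whole30-style — no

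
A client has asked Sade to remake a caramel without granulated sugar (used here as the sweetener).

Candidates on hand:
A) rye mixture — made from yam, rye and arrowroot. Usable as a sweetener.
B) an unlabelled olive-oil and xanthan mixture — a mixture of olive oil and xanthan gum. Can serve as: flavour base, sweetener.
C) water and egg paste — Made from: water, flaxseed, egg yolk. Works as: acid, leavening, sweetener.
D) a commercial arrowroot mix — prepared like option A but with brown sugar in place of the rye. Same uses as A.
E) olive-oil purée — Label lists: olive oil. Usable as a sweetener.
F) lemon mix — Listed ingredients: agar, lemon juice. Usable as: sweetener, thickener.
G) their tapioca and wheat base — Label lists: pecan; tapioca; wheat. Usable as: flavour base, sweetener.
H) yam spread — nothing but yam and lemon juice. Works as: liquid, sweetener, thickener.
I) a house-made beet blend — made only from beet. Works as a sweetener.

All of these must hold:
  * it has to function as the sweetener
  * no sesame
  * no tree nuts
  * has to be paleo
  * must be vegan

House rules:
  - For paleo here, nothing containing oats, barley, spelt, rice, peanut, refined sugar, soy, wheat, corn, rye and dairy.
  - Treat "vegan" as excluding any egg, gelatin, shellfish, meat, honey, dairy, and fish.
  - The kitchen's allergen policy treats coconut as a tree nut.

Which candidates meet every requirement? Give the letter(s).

B, E, F, H, I

A: has rye, so not paleo — reject
B: every rule checks out — OK
C: has egg yolk, so not vegan — no
D: has brown sugar, so not paleo — out
E: only olive oil; none excluded — valid
F: works as a sweetener, no sesame, paleo — keep
G: has wheat, so not paleo; has pecan, so not tree-nut-free — no
H: every rule checks out — OK
I: all constraints satisfied — valid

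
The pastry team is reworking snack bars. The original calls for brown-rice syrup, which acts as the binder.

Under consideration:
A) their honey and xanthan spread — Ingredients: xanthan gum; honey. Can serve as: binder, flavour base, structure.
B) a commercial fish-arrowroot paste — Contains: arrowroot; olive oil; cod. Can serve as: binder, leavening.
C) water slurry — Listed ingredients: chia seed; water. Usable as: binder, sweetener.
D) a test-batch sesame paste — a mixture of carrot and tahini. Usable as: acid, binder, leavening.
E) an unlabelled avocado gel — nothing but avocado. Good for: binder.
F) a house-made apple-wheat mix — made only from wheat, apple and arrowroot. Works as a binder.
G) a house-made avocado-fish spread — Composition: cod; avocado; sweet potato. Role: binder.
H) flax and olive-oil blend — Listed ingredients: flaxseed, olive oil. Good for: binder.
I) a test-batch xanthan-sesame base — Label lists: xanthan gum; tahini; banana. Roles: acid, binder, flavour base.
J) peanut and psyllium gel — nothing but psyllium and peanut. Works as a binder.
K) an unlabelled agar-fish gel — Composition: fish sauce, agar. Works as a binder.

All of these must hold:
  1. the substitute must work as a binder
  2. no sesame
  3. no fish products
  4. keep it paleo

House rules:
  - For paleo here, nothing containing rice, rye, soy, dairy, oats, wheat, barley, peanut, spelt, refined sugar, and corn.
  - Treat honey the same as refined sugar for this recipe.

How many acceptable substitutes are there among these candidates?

A: has honey, so not paleo — no
B: has cod, so not fish-free — reject
C: nothing on the exclusion list — keep
D: has tahini, so not sesame-free — out
E: only avocado; none excluded — valid
F: has wheat, so not paleo — no
G: has cod, so not fish-free — out
H: only olive oil and flaxseed; none excluded — OK
I: has tahini, so not sesame-free — no
J: has peanut, so not paleo — reject
K: has fish sauce, so not fish-free — out

3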